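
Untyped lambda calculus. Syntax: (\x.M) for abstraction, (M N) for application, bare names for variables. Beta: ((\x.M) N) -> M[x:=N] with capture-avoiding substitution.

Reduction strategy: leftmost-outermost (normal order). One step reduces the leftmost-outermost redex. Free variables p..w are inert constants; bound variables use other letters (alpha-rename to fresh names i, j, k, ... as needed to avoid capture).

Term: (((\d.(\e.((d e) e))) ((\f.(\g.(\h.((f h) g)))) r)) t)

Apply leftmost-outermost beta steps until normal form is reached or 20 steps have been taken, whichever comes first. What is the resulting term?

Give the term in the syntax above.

Answer: ((r t) t)

Derivation:
Step 0: (((\d.(\e.((d e) e))) ((\f.(\g.(\h.((f h) g)))) r)) t)
Step 1: ((\e.((((\f.(\g.(\h.((f h) g)))) r) e) e)) t)
Step 2: ((((\f.(\g.(\h.((f h) g)))) r) t) t)
Step 3: (((\g.(\h.((r h) g))) t) t)
Step 4: ((\h.((r h) t)) t)
Step 5: ((r t) t)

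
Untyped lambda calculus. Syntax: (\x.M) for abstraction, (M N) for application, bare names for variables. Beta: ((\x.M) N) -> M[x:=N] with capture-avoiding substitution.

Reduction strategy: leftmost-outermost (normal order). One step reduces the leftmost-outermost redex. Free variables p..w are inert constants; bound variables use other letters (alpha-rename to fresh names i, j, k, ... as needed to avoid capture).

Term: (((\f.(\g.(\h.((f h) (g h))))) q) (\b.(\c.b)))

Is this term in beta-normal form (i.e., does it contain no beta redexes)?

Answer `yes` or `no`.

Term: (((\f.(\g.(\h.((f h) (g h))))) q) (\b.(\c.b)))
Found 1 beta redex(es).

Answer: no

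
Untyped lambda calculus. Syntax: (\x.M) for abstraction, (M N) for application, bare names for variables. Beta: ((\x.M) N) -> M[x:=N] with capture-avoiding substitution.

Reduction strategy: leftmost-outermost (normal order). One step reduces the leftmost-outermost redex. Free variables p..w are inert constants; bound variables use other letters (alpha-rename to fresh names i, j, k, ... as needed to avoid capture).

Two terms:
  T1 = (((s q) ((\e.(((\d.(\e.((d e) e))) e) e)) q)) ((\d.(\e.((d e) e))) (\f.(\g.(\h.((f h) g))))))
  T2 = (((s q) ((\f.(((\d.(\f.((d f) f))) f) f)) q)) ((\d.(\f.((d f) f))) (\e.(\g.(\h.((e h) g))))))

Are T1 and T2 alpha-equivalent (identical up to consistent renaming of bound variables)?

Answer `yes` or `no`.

Answer: yes

Derivation:
Term 1: (((s q) ((\e.(((\d.(\e.((d e) e))) e) e)) q)) ((\d.(\e.((d e) e))) (\f.(\g.(\h.((f h) g))))))
Term 2: (((s q) ((\f.(((\d.(\f.((d f) f))) f) f)) q)) ((\d.(\f.((d f) f))) (\e.(\g.(\h.((e h) g))))))
Alpha-equivalence: compare structure up to binder renaming.
Result: True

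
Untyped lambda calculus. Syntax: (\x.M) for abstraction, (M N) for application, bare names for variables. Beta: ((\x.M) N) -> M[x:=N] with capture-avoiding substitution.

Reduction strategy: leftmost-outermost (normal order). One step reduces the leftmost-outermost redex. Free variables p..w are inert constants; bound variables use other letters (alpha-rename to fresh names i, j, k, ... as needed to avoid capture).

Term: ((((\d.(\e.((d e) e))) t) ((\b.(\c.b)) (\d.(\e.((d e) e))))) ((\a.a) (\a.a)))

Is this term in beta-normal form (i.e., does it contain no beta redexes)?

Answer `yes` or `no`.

Answer: no

Derivation:
Term: ((((\d.(\e.((d e) e))) t) ((\b.(\c.b)) (\d.(\e.((d e) e))))) ((\a.a) (\a.a)))
Found 3 beta redex(es).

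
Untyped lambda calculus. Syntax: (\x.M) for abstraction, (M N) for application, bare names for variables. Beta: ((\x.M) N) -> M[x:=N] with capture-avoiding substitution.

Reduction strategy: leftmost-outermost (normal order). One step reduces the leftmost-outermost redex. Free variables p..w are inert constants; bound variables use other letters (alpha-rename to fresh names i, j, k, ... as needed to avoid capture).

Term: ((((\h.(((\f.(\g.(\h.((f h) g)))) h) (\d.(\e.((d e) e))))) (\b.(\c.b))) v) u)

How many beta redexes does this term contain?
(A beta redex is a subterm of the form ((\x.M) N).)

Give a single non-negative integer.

Answer: 2

Derivation:
Term: ((((\h.(((\f.(\g.(\h.((f h) g)))) h) (\d.(\e.((d e) e))))) (\b.(\c.b))) v) u)
  Redex: ((\h.(((\f.(\g.(\h.((f h) g)))) h) (\d.(\e.((d e) e))))) (\b.(\c.b)))
  Redex: ((\f.(\g.(\h.((f h) g)))) h)
Total redexes: 2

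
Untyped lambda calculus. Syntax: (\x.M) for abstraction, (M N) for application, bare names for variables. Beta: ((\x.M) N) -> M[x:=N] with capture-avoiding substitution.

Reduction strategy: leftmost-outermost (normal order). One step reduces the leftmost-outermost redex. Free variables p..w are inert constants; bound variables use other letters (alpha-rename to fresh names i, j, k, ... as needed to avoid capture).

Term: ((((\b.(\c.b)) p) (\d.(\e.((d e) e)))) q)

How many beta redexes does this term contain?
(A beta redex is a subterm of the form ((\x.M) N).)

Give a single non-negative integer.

Answer: 1

Derivation:
Term: ((((\b.(\c.b)) p) (\d.(\e.((d e) e)))) q)
  Redex: ((\b.(\c.b)) p)
Total redexes: 1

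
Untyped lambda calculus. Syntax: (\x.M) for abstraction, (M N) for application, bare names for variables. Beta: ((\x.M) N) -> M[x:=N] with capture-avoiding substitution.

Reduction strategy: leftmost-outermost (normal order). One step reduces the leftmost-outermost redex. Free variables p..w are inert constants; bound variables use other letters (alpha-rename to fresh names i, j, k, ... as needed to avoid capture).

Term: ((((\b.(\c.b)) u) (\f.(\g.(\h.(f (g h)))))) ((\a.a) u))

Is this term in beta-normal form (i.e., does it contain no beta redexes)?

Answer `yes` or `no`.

Answer: no

Derivation:
Term: ((((\b.(\c.b)) u) (\f.(\g.(\h.(f (g h)))))) ((\a.a) u))
Found 2 beta redex(es).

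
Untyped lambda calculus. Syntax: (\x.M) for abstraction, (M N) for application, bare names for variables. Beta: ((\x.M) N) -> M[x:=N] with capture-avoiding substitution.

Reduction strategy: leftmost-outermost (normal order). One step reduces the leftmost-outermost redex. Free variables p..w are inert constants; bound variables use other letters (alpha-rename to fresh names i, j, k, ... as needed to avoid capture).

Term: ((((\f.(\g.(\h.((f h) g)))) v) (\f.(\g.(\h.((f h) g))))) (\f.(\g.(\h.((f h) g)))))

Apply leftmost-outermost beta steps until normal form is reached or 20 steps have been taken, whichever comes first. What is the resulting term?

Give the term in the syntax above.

Step 0: ((((\f.(\g.(\h.((f h) g)))) v) (\f.(\g.(\h.((f h) g))))) (\f.(\g.(\h.((f h) g)))))
Step 1: (((\g.(\h.((v h) g))) (\f.(\g.(\h.((f h) g))))) (\f.(\g.(\h.((f h) g)))))
Step 2: ((\h.((v h) (\f.(\g.(\h.((f h) g)))))) (\f.(\g.(\h.((f h) g)))))
Step 3: ((v (\f.(\g.(\h.((f h) g))))) (\f.(\g.(\h.((f h) g)))))

Answer: ((v (\f.(\g.(\h.((f h) g))))) (\f.(\g.(\h.((f h) g)))))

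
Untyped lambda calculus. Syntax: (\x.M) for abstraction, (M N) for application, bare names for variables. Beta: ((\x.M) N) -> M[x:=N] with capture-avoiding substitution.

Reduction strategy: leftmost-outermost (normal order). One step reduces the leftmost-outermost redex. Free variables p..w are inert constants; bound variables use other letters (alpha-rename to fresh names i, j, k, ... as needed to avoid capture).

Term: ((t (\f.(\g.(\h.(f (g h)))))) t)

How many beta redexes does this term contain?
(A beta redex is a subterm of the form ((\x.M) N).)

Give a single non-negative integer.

Term: ((t (\f.(\g.(\h.(f (g h)))))) t)
  (no redexes)
Total redexes: 0

Answer: 0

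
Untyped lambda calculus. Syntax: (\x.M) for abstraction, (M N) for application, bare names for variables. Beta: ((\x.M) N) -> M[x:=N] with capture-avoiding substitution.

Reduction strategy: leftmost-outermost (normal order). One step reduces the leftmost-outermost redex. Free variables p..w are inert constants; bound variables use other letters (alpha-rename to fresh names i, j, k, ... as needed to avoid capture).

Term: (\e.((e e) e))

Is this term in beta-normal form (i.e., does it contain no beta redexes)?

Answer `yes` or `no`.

Term: (\e.((e e) e))
No beta redexes found.

Answer: yes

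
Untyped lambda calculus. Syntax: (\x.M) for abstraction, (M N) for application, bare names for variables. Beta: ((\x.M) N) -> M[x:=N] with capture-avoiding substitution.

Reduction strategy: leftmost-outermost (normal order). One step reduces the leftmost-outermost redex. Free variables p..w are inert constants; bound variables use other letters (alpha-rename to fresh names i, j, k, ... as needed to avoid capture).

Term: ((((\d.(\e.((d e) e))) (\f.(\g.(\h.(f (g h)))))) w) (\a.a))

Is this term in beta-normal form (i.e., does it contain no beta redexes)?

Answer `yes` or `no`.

Term: ((((\d.(\e.((d e) e))) (\f.(\g.(\h.(f (g h)))))) w) (\a.a))
Found 1 beta redex(es).

Answer: no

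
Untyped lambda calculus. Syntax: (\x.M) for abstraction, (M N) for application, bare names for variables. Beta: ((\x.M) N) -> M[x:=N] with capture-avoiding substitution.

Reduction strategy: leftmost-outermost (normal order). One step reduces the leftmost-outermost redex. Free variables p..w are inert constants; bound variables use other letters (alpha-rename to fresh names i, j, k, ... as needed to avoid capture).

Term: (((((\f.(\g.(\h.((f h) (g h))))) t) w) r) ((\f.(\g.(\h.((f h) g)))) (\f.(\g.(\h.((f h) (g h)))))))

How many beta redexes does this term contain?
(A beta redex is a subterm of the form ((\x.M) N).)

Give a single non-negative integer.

Term: (((((\f.(\g.(\h.((f h) (g h))))) t) w) r) ((\f.(\g.(\h.((f h) g)))) (\f.(\g.(\h.((f h) (g h)))))))
  Redex: ((\f.(\g.(\h.((f h) (g h))))) t)
  Redex: ((\f.(\g.(\h.((f h) g)))) (\f.(\g.(\h.((f h) (g h))))))
Total redexes: 2

Answer: 2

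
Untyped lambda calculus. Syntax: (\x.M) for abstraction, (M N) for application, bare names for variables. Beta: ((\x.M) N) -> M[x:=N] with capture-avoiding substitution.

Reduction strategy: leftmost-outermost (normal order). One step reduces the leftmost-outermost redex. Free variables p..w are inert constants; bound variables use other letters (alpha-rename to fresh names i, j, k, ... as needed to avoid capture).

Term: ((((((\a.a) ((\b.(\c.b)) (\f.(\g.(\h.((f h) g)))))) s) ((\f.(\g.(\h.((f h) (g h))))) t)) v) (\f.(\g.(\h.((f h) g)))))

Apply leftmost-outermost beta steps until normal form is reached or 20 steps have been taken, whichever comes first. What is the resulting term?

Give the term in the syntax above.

Answer: ((t v) (\g.(\h.((v h) g))))

Derivation:
Step 0: ((((((\a.a) ((\b.(\c.b)) (\f.(\g.(\h.((f h) g)))))) s) ((\f.(\g.(\h.((f h) (g h))))) t)) v) (\f.(\g.(\h.((f h) g)))))
Step 1: ((((((\b.(\c.b)) (\f.(\g.(\h.((f h) g))))) s) ((\f.(\g.(\h.((f h) (g h))))) t)) v) (\f.(\g.(\h.((f h) g)))))
Step 2: (((((\c.(\f.(\g.(\h.((f h) g))))) s) ((\f.(\g.(\h.((f h) (g h))))) t)) v) (\f.(\g.(\h.((f h) g)))))
Step 3: ((((\f.(\g.(\h.((f h) g)))) ((\f.(\g.(\h.((f h) (g h))))) t)) v) (\f.(\g.(\h.((f h) g)))))
Step 4: (((\g.(\h.((((\f.(\g.(\h.((f h) (g h))))) t) h) g))) v) (\f.(\g.(\h.((f h) g)))))
Step 5: ((\h.((((\f.(\g.(\h.((f h) (g h))))) t) h) v)) (\f.(\g.(\h.((f h) g)))))
Step 6: ((((\f.(\g.(\h.((f h) (g h))))) t) (\f.(\g.(\h.((f h) g))))) v)
Step 7: (((\g.(\h.((t h) (g h)))) (\f.(\g.(\h.((f h) g))))) v)
Step 8: ((\h.((t h) ((\f.(\g.(\h.((f h) g)))) h))) v)
Step 9: ((t v) ((\f.(\g.(\h.((f h) g)))) v))
Step 10: ((t v) (\g.(\h.((v h) g))))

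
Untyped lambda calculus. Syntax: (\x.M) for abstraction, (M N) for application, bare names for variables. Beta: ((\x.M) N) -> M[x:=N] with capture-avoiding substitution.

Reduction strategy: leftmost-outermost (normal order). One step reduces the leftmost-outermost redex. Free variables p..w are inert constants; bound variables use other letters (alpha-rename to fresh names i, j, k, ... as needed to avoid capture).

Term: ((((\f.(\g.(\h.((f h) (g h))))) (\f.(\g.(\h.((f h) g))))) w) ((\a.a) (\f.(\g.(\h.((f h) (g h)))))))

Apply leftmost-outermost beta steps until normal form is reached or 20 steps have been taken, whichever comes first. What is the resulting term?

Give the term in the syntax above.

Answer: (\h.(\i.((h i) ((w (\f.(\g.(\h.((f h) (g h)))))) i))))

Derivation:
Step 0: ((((\f.(\g.(\h.((f h) (g h))))) (\f.(\g.(\h.((f h) g))))) w) ((\a.a) (\f.(\g.(\h.((f h) (g h)))))))
Step 1: (((\g.(\h.(((\f.(\g.(\h.((f h) g)))) h) (g h)))) w) ((\a.a) (\f.(\g.(\h.((f h) (g h)))))))
Step 2: ((\h.(((\f.(\g.(\h.((f h) g)))) h) (w h))) ((\a.a) (\f.(\g.(\h.((f h) (g h)))))))
Step 3: (((\f.(\g.(\h.((f h) g)))) ((\a.a) (\f.(\g.(\h.((f h) (g h))))))) (w ((\a.a) (\f.(\g.(\h.((f h) (g h))))))))
Step 4: ((\g.(\h.((((\a.a) (\f.(\g.(\h.((f h) (g h)))))) h) g))) (w ((\a.a) (\f.(\g.(\h.((f h) (g h))))))))
Step 5: (\h.((((\a.a) (\f.(\g.(\h.((f h) (g h)))))) h) (w ((\a.a) (\f.(\g.(\h.((f h) (g h)))))))))
Step 6: (\h.(((\f.(\g.(\h.((f h) (g h))))) h) (w ((\a.a) (\f.(\g.(\h.((f h) (g h)))))))))
Step 7: (\h.((\g.(\i.((h i) (g i)))) (w ((\a.a) (\f.(\g.(\h.((f h) (g h)))))))))
Step 8: (\h.(\i.((h i) ((w ((\a.a) (\f.(\g.(\h.((f h) (g h))))))) i))))
Step 9: (\h.(\i.((h i) ((w (\f.(\g.(\h.((f h) (g h)))))) i))))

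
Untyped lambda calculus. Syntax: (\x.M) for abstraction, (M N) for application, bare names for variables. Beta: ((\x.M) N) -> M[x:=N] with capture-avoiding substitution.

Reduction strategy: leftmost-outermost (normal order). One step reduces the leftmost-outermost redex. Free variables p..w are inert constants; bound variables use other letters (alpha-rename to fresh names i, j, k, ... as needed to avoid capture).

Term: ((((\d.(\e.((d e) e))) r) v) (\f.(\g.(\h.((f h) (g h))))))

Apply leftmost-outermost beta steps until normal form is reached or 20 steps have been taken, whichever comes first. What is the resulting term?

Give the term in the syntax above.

Answer: (((r v) v) (\f.(\g.(\h.((f h) (g h))))))

Derivation:
Step 0: ((((\d.(\e.((d e) e))) r) v) (\f.(\g.(\h.((f h) (g h))))))
Step 1: (((\e.((r e) e)) v) (\f.(\g.(\h.((f h) (g h))))))
Step 2: (((r v) v) (\f.(\g.(\h.((f h) (g h))))))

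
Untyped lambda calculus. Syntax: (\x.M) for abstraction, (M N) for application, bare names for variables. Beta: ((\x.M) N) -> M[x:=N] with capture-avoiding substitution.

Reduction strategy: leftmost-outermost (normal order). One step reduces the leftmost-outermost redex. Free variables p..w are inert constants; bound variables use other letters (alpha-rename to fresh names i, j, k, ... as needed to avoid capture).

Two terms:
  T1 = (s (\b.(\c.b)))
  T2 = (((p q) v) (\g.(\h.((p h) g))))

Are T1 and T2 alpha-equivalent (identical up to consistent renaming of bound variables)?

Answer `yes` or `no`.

Answer: no

Derivation:
Term 1: (s (\b.(\c.b)))
Term 2: (((p q) v) (\g.(\h.((p h) g))))
Alpha-equivalence: compare structure up to binder renaming.
Result: False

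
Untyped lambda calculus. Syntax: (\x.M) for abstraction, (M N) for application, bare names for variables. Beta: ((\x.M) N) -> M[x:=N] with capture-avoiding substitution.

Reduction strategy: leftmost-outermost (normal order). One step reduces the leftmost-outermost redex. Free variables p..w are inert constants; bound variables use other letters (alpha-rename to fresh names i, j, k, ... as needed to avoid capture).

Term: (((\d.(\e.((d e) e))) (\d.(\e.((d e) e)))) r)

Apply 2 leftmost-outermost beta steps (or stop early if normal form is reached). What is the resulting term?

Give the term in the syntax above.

Answer: (((\d.(\e.((d e) e))) r) r)

Derivation:
Step 0: (((\d.(\e.((d e) e))) (\d.(\e.((d e) e)))) r)
Step 1: ((\e.(((\d.(\e.((d e) e))) e) e)) r)
Step 2: (((\d.(\e.((d e) e))) r) r)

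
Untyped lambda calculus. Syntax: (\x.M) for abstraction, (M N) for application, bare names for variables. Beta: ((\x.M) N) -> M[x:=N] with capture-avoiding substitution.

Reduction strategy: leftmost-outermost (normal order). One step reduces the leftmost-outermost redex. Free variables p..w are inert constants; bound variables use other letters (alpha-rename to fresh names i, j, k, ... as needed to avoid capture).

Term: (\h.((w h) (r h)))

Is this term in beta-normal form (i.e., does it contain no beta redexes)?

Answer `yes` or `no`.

Term: (\h.((w h) (r h)))
No beta redexes found.

Answer: yes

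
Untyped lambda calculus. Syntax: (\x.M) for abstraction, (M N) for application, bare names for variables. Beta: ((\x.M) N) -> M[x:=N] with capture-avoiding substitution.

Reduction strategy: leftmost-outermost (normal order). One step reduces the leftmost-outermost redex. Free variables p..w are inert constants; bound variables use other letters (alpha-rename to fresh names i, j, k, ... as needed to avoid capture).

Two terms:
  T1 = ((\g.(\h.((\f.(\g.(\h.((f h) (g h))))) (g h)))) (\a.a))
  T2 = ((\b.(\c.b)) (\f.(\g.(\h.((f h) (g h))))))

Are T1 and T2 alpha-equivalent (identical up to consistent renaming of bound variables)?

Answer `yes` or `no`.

Term 1: ((\g.(\h.((\f.(\g.(\h.((f h) (g h))))) (g h)))) (\a.a))
Term 2: ((\b.(\c.b)) (\f.(\g.(\h.((f h) (g h))))))
Alpha-equivalence: compare structure up to binder renaming.
Result: False

Answer: no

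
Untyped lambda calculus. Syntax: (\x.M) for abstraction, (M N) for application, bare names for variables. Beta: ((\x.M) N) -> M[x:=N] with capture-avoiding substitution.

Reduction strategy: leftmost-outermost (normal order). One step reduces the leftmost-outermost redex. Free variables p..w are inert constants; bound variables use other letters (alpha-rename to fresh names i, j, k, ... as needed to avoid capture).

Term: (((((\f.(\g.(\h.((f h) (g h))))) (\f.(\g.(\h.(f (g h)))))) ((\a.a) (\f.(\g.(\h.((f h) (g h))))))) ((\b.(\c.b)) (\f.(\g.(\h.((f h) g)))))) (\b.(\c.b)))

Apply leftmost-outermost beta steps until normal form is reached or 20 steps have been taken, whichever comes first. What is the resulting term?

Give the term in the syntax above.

Answer: (\f.(\g.(\h.((f h) g))))

Derivation:
Step 0: (((((\f.(\g.(\h.((f h) (g h))))) (\f.(\g.(\h.(f (g h)))))) ((\a.a) (\f.(\g.(\h.((f h) (g h))))))) ((\b.(\c.b)) (\f.(\g.(\h.((f h) g)))))) (\b.(\c.b)))
Step 1: ((((\g.(\h.(((\f.(\g.(\h.(f (g h))))) h) (g h)))) ((\a.a) (\f.(\g.(\h.((f h) (g h))))))) ((\b.(\c.b)) (\f.(\g.(\h.((f h) g)))))) (\b.(\c.b)))
Step 2: (((\h.(((\f.(\g.(\h.(f (g h))))) h) (((\a.a) (\f.(\g.(\h.((f h) (g h)))))) h))) ((\b.(\c.b)) (\f.(\g.(\h.((f h) g)))))) (\b.(\c.b)))
Step 3: ((((\f.(\g.(\h.(f (g h))))) ((\b.(\c.b)) (\f.(\g.(\h.((f h) g)))))) (((\a.a) (\f.(\g.(\h.((f h) (g h)))))) ((\b.(\c.b)) (\f.(\g.(\h.((f h) g))))))) (\b.(\c.b)))
Step 4: (((\g.(\h.(((\b.(\c.b)) (\f.(\g.(\h.((f h) g))))) (g h)))) (((\a.a) (\f.(\g.(\h.((f h) (g h)))))) ((\b.(\c.b)) (\f.(\g.(\h.((f h) g))))))) (\b.(\c.b)))
Step 5: ((\h.(((\b.(\c.b)) (\f.(\g.(\h.((f h) g))))) ((((\a.a) (\f.(\g.(\h.((f h) (g h)))))) ((\b.(\c.b)) (\f.(\g.(\h.((f h) g)))))) h))) (\b.(\c.b)))
Step 6: (((\b.(\c.b)) (\f.(\g.(\h.((f h) g))))) ((((\a.a) (\f.(\g.(\h.((f h) (g h)))))) ((\b.(\c.b)) (\f.(\g.(\h.((f h) g)))))) (\b.(\c.b))))
Step 7: ((\c.(\f.(\g.(\h.((f h) g))))) ((((\a.a) (\f.(\g.(\h.((f h) (g h)))))) ((\b.(\c.b)) (\f.(\g.(\h.((f h) g)))))) (\b.(\c.b))))
Step 8: (\f.(\g.(\h.((f h) g))))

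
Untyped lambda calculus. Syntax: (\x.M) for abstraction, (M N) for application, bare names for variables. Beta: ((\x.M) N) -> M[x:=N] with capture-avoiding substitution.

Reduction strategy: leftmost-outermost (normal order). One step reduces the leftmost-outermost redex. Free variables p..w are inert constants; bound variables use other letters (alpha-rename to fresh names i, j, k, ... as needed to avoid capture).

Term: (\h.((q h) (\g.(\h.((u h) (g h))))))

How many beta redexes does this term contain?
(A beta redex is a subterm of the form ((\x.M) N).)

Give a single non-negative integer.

Answer: 0

Derivation:
Term: (\h.((q h) (\g.(\h.((u h) (g h))))))
  (no redexes)
Total redexes: 0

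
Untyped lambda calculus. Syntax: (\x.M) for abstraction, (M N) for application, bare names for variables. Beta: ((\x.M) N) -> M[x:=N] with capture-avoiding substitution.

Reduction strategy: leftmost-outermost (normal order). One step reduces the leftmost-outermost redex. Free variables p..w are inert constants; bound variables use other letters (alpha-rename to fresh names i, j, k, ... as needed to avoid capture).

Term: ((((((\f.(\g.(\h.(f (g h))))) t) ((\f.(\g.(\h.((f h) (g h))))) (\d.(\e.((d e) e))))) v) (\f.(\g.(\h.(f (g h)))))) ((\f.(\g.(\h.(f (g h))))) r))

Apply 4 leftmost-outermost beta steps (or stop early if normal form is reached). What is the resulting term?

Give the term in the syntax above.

Answer: (((t ((\g.(\h.(((\d.(\e.((d e) e))) h) (g h)))) v)) (\f.(\g.(\h.(f (g h)))))) ((\f.(\g.(\h.(f (g h))))) r))

Derivation:
Step 0: ((((((\f.(\g.(\h.(f (g h))))) t) ((\f.(\g.(\h.((f h) (g h))))) (\d.(\e.((d e) e))))) v) (\f.(\g.(\h.(f (g h)))))) ((\f.(\g.(\h.(f (g h))))) r))
Step 1: (((((\g.(\h.(t (g h)))) ((\f.(\g.(\h.((f h) (g h))))) (\d.(\e.((d e) e))))) v) (\f.(\g.(\h.(f (g h)))))) ((\f.(\g.(\h.(f (g h))))) r))
Step 2: ((((\h.(t (((\f.(\g.(\h.((f h) (g h))))) (\d.(\e.((d e) e)))) h))) v) (\f.(\g.(\h.(f (g h)))))) ((\f.(\g.(\h.(f (g h))))) r))
Step 3: (((t (((\f.(\g.(\h.((f h) (g h))))) (\d.(\e.((d e) e)))) v)) (\f.(\g.(\h.(f (g h)))))) ((\f.(\g.(\h.(f (g h))))) r))
Step 4: (((t ((\g.(\h.(((\d.(\e.((d e) e))) h) (g h)))) v)) (\f.(\g.(\h.(f (g h)))))) ((\f.(\g.(\h.(f (g h))))) r))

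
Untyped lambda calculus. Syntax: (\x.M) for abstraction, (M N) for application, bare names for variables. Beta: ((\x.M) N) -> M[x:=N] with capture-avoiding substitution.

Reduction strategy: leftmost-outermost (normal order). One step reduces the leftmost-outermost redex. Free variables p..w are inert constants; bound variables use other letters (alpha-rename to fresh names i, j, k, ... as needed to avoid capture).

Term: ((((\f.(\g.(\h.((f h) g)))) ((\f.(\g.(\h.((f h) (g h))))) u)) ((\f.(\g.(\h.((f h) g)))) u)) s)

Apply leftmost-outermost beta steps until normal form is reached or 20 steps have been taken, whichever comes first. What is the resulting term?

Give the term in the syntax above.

Step 0: ((((\f.(\g.(\h.((f h) g)))) ((\f.(\g.(\h.((f h) (g h))))) u)) ((\f.(\g.(\h.((f h) g)))) u)) s)
Step 1: (((\g.(\h.((((\f.(\g.(\h.((f h) (g h))))) u) h) g))) ((\f.(\g.(\h.((f h) g)))) u)) s)
Step 2: ((\h.((((\f.(\g.(\h.((f h) (g h))))) u) h) ((\f.(\g.(\h.((f h) g)))) u))) s)
Step 3: ((((\f.(\g.(\h.((f h) (g h))))) u) s) ((\f.(\g.(\h.((f h) g)))) u))
Step 4: (((\g.(\h.((u h) (g h)))) s) ((\f.(\g.(\h.((f h) g)))) u))
Step 5: ((\h.((u h) (s h))) ((\f.(\g.(\h.((f h) g)))) u))
Step 6: ((u ((\f.(\g.(\h.((f h) g)))) u)) (s ((\f.(\g.(\h.((f h) g)))) u)))
Step 7: ((u (\g.(\h.((u h) g)))) (s ((\f.(\g.(\h.((f h) g)))) u)))
Step 8: ((u (\g.(\h.((u h) g)))) (s (\g.(\h.((u h) g)))))

Answer: ((u (\g.(\h.((u h) g)))) (s (\g.(\h.((u h) g)))))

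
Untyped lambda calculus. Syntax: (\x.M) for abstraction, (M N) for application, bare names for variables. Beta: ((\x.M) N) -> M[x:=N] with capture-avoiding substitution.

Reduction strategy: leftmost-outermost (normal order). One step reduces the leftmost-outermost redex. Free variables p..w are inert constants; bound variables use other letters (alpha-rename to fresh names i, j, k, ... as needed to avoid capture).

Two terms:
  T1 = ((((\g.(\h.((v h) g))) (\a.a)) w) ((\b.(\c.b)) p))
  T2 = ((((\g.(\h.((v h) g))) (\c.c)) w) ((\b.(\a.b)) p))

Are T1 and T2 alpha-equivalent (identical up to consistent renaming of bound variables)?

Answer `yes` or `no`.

Answer: yes

Derivation:
Term 1: ((((\g.(\h.((v h) g))) (\a.a)) w) ((\b.(\c.b)) p))
Term 2: ((((\g.(\h.((v h) g))) (\c.c)) w) ((\b.(\a.b)) p))
Alpha-equivalence: compare structure up to binder renaming.
Result: True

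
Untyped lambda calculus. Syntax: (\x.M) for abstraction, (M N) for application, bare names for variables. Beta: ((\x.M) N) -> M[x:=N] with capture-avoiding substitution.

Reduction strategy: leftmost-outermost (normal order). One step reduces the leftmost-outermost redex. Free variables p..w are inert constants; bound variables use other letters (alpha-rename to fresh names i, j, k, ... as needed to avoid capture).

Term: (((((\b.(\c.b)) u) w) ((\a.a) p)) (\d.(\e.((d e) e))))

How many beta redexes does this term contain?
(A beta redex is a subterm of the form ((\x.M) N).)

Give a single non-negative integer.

Term: (((((\b.(\c.b)) u) w) ((\a.a) p)) (\d.(\e.((d e) e))))
  Redex: ((\b.(\c.b)) u)
  Redex: ((\a.a) p)
Total redexes: 2

Answer: 2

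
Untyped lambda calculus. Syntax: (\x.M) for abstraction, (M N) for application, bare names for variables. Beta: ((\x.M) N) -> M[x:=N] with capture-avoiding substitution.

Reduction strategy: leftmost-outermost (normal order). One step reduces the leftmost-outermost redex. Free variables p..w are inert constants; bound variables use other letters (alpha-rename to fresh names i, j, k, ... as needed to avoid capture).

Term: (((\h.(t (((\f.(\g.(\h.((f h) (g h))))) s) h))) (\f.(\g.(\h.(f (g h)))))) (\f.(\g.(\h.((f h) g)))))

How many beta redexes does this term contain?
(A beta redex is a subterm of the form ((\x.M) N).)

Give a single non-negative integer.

Answer: 2

Derivation:
Term: (((\h.(t (((\f.(\g.(\h.((f h) (g h))))) s) h))) (\f.(\g.(\h.(f (g h)))))) (\f.(\g.(\h.((f h) g)))))
  Redex: ((\h.(t (((\f.(\g.(\h.((f h) (g h))))) s) h))) (\f.(\g.(\h.(f (g h))))))
  Redex: ((\f.(\g.(\h.((f h) (g h))))) s)
Total redexes: 2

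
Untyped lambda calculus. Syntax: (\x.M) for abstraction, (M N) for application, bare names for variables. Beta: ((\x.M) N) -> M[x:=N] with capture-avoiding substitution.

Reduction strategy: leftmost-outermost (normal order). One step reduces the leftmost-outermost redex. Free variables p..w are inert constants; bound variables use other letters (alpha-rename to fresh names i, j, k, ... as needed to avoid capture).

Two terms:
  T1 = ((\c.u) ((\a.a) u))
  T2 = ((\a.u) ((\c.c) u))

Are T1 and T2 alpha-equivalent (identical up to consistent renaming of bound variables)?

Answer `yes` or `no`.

Answer: yes

Derivation:
Term 1: ((\c.u) ((\a.a) u))
Term 2: ((\a.u) ((\c.c) u))
Alpha-equivalence: compare structure up to binder renaming.
Result: True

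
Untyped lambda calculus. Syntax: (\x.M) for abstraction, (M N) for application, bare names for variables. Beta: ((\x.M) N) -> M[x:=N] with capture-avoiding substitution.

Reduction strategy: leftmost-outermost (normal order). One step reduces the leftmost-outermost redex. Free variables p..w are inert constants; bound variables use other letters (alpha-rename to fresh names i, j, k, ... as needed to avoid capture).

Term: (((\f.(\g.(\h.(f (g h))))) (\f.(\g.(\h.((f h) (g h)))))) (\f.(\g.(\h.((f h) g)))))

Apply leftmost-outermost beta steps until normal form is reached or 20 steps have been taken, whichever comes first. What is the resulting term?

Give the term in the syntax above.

Answer: (\h.(\g.(\i.((h (g i)) i))))

Derivation:
Step 0: (((\f.(\g.(\h.(f (g h))))) (\f.(\g.(\h.((f h) (g h)))))) (\f.(\g.(\h.((f h) g)))))
Step 1: ((\g.(\h.((\f.(\g.(\h.((f h) (g h))))) (g h)))) (\f.(\g.(\h.((f h) g)))))
Step 2: (\h.((\f.(\g.(\h.((f h) (g h))))) ((\f.(\g.(\h.((f h) g)))) h)))
Step 3: (\h.(\g.(\i.((((\f.(\g.(\h.((f h) g)))) h) i) (g i)))))
Step 4: (\h.(\g.(\i.(((\g.(\i.((h i) g))) i) (g i)))))
Step 5: (\h.(\g.(\i.((\j.((h j) i)) (g i)))))
Step 6: (\h.(\g.(\i.((h (g i)) i))))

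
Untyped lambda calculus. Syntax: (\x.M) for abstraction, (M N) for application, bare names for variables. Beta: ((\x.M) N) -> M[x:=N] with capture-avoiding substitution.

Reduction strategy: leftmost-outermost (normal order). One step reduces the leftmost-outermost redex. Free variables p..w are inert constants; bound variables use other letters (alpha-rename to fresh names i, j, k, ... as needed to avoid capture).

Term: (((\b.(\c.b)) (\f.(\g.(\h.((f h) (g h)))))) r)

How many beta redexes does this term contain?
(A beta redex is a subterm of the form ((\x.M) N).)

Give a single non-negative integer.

Answer: 1

Derivation:
Term: (((\b.(\c.b)) (\f.(\g.(\h.((f h) (g h)))))) r)
  Redex: ((\b.(\c.b)) (\f.(\g.(\h.((f h) (g h))))))
Total redexes: 1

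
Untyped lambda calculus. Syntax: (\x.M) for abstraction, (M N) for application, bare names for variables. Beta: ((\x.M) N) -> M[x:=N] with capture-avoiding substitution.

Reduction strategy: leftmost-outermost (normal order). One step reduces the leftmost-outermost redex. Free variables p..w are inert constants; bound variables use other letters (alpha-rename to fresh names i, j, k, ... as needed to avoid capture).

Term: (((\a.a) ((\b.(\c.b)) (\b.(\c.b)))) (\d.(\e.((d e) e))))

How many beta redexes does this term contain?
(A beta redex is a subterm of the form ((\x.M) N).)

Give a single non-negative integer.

Answer: 2

Derivation:
Term: (((\a.a) ((\b.(\c.b)) (\b.(\c.b)))) (\d.(\e.((d e) e))))
  Redex: ((\a.a) ((\b.(\c.b)) (\b.(\c.b))))
  Redex: ((\b.(\c.b)) (\b.(\c.b)))
Total redexes: 2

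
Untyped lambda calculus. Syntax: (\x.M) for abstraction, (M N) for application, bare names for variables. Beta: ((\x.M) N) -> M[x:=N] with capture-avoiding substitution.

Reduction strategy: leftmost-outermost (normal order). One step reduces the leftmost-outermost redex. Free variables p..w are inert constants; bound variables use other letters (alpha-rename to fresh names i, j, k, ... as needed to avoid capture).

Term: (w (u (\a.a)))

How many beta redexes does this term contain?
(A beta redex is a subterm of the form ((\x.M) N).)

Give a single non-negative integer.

Term: (w (u (\a.a)))
  (no redexes)
Total redexes: 0

Answer: 0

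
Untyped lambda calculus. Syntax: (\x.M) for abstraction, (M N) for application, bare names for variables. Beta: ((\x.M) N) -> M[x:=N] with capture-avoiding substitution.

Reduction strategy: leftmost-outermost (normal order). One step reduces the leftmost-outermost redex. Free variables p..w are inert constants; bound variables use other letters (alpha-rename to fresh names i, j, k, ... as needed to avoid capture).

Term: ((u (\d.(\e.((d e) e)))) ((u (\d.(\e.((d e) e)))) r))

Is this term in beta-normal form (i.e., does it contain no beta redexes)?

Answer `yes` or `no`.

Answer: yes

Derivation:
Term: ((u (\d.(\e.((d e) e)))) ((u (\d.(\e.((d e) e)))) r))
No beta redexes found.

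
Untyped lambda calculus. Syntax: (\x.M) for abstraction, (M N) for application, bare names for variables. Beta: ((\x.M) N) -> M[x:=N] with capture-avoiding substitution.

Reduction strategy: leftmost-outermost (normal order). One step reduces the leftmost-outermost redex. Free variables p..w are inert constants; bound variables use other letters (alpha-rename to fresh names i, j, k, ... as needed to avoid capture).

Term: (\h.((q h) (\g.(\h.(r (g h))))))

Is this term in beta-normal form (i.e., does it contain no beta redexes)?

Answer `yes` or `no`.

Answer: yes

Derivation:
Term: (\h.((q h) (\g.(\h.(r (g h))))))
No beta redexes found.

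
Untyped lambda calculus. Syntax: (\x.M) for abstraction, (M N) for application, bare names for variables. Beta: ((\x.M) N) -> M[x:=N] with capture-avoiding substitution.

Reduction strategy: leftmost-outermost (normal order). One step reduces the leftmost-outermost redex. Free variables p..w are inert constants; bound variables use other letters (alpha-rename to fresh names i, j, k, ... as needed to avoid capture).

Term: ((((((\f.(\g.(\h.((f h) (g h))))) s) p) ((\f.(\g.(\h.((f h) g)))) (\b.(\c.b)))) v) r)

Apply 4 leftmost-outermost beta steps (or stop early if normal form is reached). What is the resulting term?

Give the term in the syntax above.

Answer: ((((s (\g.(\h.(((\b.(\c.b)) h) g)))) (p ((\f.(\g.(\h.((f h) g)))) (\b.(\c.b))))) v) r)

Derivation:
Step 0: ((((((\f.(\g.(\h.((f h) (g h))))) s) p) ((\f.(\g.(\h.((f h) g)))) (\b.(\c.b)))) v) r)
Step 1: (((((\g.(\h.((s h) (g h)))) p) ((\f.(\g.(\h.((f h) g)))) (\b.(\c.b)))) v) r)
Step 2: ((((\h.((s h) (p h))) ((\f.(\g.(\h.((f h) g)))) (\b.(\c.b)))) v) r)
Step 3: ((((s ((\f.(\g.(\h.((f h) g)))) (\b.(\c.b)))) (p ((\f.(\g.(\h.((f h) g)))) (\b.(\c.b))))) v) r)
Step 4: ((((s (\g.(\h.(((\b.(\c.b)) h) g)))) (p ((\f.(\g.(\h.((f h) g)))) (\b.(\c.b))))) v) r)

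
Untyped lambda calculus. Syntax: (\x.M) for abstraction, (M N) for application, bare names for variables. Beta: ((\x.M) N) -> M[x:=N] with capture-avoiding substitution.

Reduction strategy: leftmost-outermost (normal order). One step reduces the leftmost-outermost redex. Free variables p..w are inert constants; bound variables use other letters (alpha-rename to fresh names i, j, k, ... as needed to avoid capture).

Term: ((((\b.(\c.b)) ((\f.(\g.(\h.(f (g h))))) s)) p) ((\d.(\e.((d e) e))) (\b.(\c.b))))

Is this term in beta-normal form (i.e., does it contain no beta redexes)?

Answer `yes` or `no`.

Term: ((((\b.(\c.b)) ((\f.(\g.(\h.(f (g h))))) s)) p) ((\d.(\e.((d e) e))) (\b.(\c.b))))
Found 3 beta redex(es).

Answer: no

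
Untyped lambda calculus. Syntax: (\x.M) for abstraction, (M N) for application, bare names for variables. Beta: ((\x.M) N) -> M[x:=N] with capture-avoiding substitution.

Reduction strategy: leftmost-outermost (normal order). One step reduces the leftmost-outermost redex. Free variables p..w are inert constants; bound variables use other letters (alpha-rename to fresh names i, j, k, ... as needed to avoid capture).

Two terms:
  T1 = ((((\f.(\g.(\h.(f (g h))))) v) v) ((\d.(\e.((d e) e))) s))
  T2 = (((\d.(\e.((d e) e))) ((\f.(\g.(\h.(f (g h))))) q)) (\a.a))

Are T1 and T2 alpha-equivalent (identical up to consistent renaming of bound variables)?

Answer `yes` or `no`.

Answer: no

Derivation:
Term 1: ((((\f.(\g.(\h.(f (g h))))) v) v) ((\d.(\e.((d e) e))) s))
Term 2: (((\d.(\e.((d e) e))) ((\f.(\g.(\h.(f (g h))))) q)) (\a.a))
Alpha-equivalence: compare structure up to binder renaming.
Result: False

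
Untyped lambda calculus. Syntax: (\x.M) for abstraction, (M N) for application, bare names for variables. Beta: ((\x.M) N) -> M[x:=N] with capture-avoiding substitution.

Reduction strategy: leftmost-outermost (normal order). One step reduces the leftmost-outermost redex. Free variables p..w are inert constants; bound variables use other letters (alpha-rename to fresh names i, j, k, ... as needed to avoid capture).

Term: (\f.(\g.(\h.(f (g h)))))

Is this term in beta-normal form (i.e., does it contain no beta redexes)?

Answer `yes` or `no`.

Term: (\f.(\g.(\h.(f (g h)))))
No beta redexes found.

Answer: yes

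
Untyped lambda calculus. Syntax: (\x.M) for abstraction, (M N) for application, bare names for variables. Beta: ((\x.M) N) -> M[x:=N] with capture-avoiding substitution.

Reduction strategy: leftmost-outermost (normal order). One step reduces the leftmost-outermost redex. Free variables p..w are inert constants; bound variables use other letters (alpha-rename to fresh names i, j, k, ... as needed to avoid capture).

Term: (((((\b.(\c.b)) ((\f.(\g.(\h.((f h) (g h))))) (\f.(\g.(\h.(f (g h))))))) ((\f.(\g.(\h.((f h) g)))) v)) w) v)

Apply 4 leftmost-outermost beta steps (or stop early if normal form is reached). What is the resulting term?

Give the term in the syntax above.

Answer: ((\h.(((\f.(\g.(\h.(f (g h))))) h) (w h))) v)

Derivation:
Step 0: (((((\b.(\c.b)) ((\f.(\g.(\h.((f h) (g h))))) (\f.(\g.(\h.(f (g h))))))) ((\f.(\g.(\h.((f h) g)))) v)) w) v)
Step 1: ((((\c.((\f.(\g.(\h.((f h) (g h))))) (\f.(\g.(\h.(f (g h))))))) ((\f.(\g.(\h.((f h) g)))) v)) w) v)
Step 2: ((((\f.(\g.(\h.((f h) (g h))))) (\f.(\g.(\h.(f (g h)))))) w) v)
Step 3: (((\g.(\h.(((\f.(\g.(\h.(f (g h))))) h) (g h)))) w) v)
Step 4: ((\h.(((\f.(\g.(\h.(f (g h))))) h) (w h))) v)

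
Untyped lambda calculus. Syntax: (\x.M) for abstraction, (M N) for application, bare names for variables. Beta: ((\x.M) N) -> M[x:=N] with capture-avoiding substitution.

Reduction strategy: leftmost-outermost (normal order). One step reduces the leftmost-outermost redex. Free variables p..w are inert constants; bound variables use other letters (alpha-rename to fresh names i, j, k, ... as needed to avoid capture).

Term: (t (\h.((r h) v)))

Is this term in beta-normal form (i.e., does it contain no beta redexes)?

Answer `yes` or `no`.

Term: (t (\h.((r h) v)))
No beta redexes found.

Answer: yes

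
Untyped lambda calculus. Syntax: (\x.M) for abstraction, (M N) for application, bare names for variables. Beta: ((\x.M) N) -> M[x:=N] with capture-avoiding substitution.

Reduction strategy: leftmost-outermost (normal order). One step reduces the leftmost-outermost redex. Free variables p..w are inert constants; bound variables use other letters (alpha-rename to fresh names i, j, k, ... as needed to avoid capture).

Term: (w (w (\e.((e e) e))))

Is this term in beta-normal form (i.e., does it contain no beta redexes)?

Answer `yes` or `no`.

Term: (w (w (\e.((e e) e))))
No beta redexes found.

Answer: yes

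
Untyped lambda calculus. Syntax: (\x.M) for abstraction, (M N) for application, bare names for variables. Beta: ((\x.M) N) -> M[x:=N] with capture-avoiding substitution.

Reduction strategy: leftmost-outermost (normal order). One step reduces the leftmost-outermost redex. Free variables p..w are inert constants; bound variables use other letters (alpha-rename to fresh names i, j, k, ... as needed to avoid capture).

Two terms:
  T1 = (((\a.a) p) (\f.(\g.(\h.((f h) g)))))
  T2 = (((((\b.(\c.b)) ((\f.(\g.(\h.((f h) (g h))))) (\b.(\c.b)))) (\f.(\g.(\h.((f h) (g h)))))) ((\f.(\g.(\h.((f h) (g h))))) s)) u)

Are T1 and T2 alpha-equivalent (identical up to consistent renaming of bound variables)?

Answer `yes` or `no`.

Answer: no

Derivation:
Term 1: (((\a.a) p) (\f.(\g.(\h.((f h) g)))))
Term 2: (((((\b.(\c.b)) ((\f.(\g.(\h.((f h) (g h))))) (\b.(\c.b)))) (\f.(\g.(\h.((f h) (g h)))))) ((\f.(\g.(\h.((f h) (g h))))) s)) u)
Alpha-equivalence: compare structure up to binder renaming.
Result: False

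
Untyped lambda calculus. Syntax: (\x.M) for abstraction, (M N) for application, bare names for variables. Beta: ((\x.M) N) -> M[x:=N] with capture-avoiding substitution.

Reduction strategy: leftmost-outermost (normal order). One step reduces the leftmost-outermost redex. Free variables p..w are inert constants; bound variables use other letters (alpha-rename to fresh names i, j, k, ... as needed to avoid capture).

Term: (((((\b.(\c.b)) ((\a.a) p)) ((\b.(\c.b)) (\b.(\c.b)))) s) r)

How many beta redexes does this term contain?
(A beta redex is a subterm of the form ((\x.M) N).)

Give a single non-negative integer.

Answer: 3

Derivation:
Term: (((((\b.(\c.b)) ((\a.a) p)) ((\b.(\c.b)) (\b.(\c.b)))) s) r)
  Redex: ((\b.(\c.b)) ((\a.a) p))
  Redex: ((\a.a) p)
  Redex: ((\b.(\c.b)) (\b.(\c.b)))
Total redexes: 3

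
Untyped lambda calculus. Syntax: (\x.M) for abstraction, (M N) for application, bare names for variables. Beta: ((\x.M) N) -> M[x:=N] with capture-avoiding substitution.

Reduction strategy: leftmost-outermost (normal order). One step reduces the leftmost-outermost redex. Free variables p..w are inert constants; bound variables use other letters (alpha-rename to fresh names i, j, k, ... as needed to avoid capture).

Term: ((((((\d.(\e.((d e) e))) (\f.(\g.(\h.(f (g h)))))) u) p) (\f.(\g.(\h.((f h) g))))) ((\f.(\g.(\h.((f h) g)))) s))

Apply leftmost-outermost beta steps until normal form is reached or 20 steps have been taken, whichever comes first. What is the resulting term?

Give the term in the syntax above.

Step 0: ((((((\d.(\e.((d e) e))) (\f.(\g.(\h.(f (g h)))))) u) p) (\f.(\g.(\h.((f h) g))))) ((\f.(\g.(\h.((f h) g)))) s))
Step 1: (((((\e.(((\f.(\g.(\h.(f (g h))))) e) e)) u) p) (\f.(\g.(\h.((f h) g))))) ((\f.(\g.(\h.((f h) g)))) s))
Step 2: ((((((\f.(\g.(\h.(f (g h))))) u) u) p) (\f.(\g.(\h.((f h) g))))) ((\f.(\g.(\h.((f h) g)))) s))
Step 3: (((((\g.(\h.(u (g h)))) u) p) (\f.(\g.(\h.((f h) g))))) ((\f.(\g.(\h.((f h) g)))) s))
Step 4: ((((\h.(u (u h))) p) (\f.(\g.(\h.((f h) g))))) ((\f.(\g.(\h.((f h) g)))) s))
Step 5: (((u (u p)) (\f.(\g.(\h.((f h) g))))) ((\f.(\g.(\h.((f h) g)))) s))
Step 6: (((u (u p)) (\f.(\g.(\h.((f h) g))))) (\g.(\h.((s h) g))))

Answer: (((u (u p)) (\f.(\g.(\h.((f h) g))))) (\g.(\h.((s h) g))))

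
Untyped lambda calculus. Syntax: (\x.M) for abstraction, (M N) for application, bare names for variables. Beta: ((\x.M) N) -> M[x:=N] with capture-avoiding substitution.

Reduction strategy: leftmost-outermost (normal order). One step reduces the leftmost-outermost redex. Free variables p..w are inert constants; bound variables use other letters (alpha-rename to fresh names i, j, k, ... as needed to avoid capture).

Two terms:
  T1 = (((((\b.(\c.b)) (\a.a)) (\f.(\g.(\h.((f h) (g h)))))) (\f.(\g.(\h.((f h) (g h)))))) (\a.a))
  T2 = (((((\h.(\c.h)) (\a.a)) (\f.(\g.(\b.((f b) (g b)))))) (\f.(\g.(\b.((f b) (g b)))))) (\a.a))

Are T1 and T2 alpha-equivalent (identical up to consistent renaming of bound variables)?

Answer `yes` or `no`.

Answer: yes

Derivation:
Term 1: (((((\b.(\c.b)) (\a.a)) (\f.(\g.(\h.((f h) (g h)))))) (\f.(\g.(\h.((f h) (g h)))))) (\a.a))
Term 2: (((((\h.(\c.h)) (\a.a)) (\f.(\g.(\b.((f b) (g b)))))) (\f.(\g.(\b.((f b) (g b)))))) (\a.a))
Alpha-equivalence: compare structure up to binder renaming.
Result: True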